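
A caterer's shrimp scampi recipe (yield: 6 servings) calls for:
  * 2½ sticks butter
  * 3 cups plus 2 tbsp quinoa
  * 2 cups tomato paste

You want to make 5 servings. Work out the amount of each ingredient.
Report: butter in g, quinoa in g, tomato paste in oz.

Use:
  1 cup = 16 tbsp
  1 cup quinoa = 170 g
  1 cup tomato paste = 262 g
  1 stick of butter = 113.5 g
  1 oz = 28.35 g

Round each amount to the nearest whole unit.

Scaling factor: 5/6.
butter: 2.5 stick × 5/6 × 113.5 g/stick ≈ 236 g
quinoa: (3 cup + 2 tbsp = 3.125 cup) × 5/6 × 170 g/cup ≈ 443 g
tomato paste: 2 cup × 5/6 × 262 g/cup ÷ 28.35 g/oz ≈ 15 oz

butter: 236 g; quinoa: 443 g; tomato paste: 15 oz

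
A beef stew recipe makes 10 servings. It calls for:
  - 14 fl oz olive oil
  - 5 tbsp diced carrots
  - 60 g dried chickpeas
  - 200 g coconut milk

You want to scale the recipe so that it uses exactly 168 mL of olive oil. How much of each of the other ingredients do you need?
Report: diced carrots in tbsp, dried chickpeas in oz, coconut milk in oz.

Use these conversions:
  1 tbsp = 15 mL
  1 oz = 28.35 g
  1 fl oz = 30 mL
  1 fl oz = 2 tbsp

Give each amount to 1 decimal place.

diced carrots: 2.0 tbsp; dried chickpeas: 0.8 oz; coconut milk: 2.8 oz

The original recipe has 420 mL of olive oil, so the scaling factor is 168 ÷ 420 = 2/5 = 0.4.
diced carrots: 5 tbsp × 2/5 = 2.0 tbsp
dried chickpeas: 60 g × 2/5 ÷ 28.35 g/oz ≈ 0.8 oz
coconut milk: 200 g × 2/5 ÷ 28.35 g/oz ≈ 2.8 oz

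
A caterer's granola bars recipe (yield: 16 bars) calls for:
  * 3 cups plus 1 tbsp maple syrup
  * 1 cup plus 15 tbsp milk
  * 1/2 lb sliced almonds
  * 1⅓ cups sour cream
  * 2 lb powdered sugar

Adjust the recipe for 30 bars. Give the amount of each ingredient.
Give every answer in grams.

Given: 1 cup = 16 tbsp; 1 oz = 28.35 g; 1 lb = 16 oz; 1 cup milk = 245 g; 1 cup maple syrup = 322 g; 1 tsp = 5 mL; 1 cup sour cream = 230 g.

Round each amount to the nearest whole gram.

maple syrup: 1849 g; milk: 890 g; sliced almonds: 425 g; sour cream: 575 g; powdered sugar: 1701 g

Scaling factor: 30/16 = 15/8 = 1.875.
maple syrup: (3 cup + 1 tbsp = 3.0625 cup) × 15/8 × 322 g/cup ≈ 1849 g
milk: (1 cup + 15 tbsp = 1.9375 cup) × 15/8 × 245 g/cup ≈ 890 g
sliced almonds: 0.5 lb × 15/8 × 16 oz/lb × 28.35 g/oz ≈ 425 g
sour cream: 4/3 cup × 15/8 × 230 g/cup = 575 g
powdered sugar: 2 lb × 15/8 × 16 oz/lb × 28.35 g/oz = 1701 g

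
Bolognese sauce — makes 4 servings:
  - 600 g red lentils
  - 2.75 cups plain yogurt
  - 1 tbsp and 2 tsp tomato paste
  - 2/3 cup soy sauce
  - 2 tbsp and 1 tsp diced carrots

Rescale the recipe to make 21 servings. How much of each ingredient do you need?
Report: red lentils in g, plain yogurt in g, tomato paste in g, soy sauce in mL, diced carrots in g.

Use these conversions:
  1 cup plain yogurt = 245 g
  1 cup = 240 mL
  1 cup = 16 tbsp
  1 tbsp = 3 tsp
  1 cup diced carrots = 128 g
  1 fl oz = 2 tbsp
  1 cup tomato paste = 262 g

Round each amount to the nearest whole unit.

red lentils: 3150 g; plain yogurt: 3537 g; tomato paste: 143 g; soy sauce: 840 mL; diced carrots: 98 g

Scaling factor: 21/4 = 5.25.
red lentils: 600 g × 21/4 = 3150 g
plain yogurt: 2.75 cup × 21/4 × 245 g/cup ≈ 3537 g
tomato paste: (1 tbsp + 2 tsp = 5/3 tbsp) × 21/4 ÷ 16 tbsp/cup × 262 g/cup ≈ 143 g
soy sauce: 2/3 cup × 21/4 × 240 mL/cup = 840 mL
diced carrots: (2 tbsp + 1 tsp = 7/3 tbsp) × 21/4 ÷ 16 tbsp/cup × 128 g/cup = 98 g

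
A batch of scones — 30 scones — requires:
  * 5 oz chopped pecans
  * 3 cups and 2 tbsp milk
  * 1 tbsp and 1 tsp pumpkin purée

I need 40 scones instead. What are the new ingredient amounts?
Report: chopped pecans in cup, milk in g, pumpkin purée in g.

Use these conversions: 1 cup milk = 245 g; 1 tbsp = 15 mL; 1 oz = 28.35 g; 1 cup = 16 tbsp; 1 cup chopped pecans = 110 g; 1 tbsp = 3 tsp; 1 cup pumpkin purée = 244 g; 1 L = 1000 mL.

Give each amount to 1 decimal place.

chopped pecans: 1.7 cup; milk: 1020.8 g; pumpkin purée: 27.1 g

Scaling factor: 40/30 = 4/3.
chopped pecans: 5 oz × 4/3 × 28.35 g/oz ÷ 110 g/cup ≈ 1.7 cup
milk: (3 cup + 2 tbsp = 3.125 cup) × 4/3 × 245 g/cup ≈ 1020.8 g
pumpkin purée: (1 tbsp + 1 tsp = 4/3 tbsp) × 4/3 ÷ 16 tbsp/cup × 244 g/cup ≈ 27.1 g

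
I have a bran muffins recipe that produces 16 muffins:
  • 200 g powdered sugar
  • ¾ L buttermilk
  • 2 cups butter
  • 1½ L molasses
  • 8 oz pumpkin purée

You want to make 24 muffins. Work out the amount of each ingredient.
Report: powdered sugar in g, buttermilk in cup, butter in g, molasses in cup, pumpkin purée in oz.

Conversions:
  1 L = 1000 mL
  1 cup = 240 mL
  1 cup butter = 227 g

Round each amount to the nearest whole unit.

Scaling factor: 24/16 = 3/2 = 1.5.
powdered sugar: 200 g × 3/2 = 300 g
buttermilk: 0.75 L × 3/2 × 1000 mL/L ÷ 240 mL/cup ≈ 5 cup
butter: 2 cup × 3/2 × 227 g/cup = 681 g
molasses: 1.5 L × 3/2 × 1000 mL/L ÷ 240 mL/cup ≈ 9 cup
pumpkin purée: 8 oz × 3/2 = 12 oz

powdered sugar: 300 g; buttermilk: 5 cup; butter: 681 g; molasses: 9 cup; pumpkin purée: 12 oz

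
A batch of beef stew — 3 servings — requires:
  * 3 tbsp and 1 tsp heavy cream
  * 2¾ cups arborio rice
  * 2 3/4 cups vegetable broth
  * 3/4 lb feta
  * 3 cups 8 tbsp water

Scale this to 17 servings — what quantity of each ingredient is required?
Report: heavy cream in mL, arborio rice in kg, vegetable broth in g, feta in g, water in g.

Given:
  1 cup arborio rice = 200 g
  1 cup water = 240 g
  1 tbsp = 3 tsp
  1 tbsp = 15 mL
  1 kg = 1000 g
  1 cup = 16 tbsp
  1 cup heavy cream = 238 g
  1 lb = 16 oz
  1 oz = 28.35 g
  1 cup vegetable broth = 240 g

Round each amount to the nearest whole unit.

Scaling factor: 17/3.
heavy cream: (3 tbsp + 1 tsp = 10/3 tbsp) × 17/3 × 15 mL/tbsp ≈ 283 mL
arborio rice: 2.75 cup × 17/3 × 200 g/cup ÷ 1000 g/kg ≈ 3 kg
vegetable broth: 2.75 cup × 17/3 × 240 g/cup = 3740 g
feta: 0.75 lb × 17/3 × 16 oz/lb × 28.35 g/oz ≈ 1928 g
water: (3 cup + 8 tbsp = 3.5 cup) × 17/3 × 240 g/cup = 4760 g

heavy cream: 283 mL; arborio rice: 3 kg; vegetable broth: 3740 g; feta: 1928 g; water: 4760 g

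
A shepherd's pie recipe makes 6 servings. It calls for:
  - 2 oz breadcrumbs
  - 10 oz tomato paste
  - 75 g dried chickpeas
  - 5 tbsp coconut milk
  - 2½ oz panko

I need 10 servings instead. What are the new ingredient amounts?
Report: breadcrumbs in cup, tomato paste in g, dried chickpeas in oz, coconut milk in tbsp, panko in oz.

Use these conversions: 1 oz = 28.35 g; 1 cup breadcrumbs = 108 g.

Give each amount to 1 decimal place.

breadcrumbs: 0.9 cup; tomato paste: 472.5 g; dried chickpeas: 4.4 oz; coconut milk: 8.3 tbsp; panko: 4.2 oz

Scaling factor: 10/6 = 5/3.
breadcrumbs: 2 oz × 5/3 × 28.35 g/oz ÷ 108 g/cup ≈ 0.9 cup
tomato paste: 10 oz × 5/3 × 28.35 g/oz = 472.5 g
dried chickpeas: 75 g × 5/3 ÷ 28.35 g/oz ≈ 4.4 oz
coconut milk: 5 tbsp × 5/3 ≈ 8.3 tbsp
panko: 2.5 oz × 5/3 ≈ 4.2 oz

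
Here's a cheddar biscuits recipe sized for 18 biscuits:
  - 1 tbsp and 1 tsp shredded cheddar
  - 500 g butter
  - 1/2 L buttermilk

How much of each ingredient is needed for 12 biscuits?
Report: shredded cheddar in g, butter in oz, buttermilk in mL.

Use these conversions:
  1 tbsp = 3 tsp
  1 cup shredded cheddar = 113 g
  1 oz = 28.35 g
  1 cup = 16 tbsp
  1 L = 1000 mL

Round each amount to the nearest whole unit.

shredded cheddar: 6 g; butter: 12 oz; buttermilk: 333 mL

Scaling factor: 12/18 = 2/3.
shredded cheddar: (1 tbsp + 1 tsp = 4/3 tbsp) × 2/3 ÷ 16 tbsp/cup × 113 g/cup ≈ 6 g
butter: 500 g × 2/3 ÷ 28.35 g/oz ≈ 12 oz
buttermilk: 0.5 L × 2/3 × 1000 mL/L ≈ 333 mL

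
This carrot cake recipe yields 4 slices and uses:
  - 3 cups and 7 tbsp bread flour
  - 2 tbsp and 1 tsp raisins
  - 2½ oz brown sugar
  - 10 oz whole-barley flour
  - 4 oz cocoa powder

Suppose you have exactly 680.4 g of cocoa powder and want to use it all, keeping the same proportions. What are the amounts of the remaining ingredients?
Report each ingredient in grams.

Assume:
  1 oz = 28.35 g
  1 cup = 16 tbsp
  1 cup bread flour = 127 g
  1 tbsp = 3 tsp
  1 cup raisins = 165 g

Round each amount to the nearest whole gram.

The original recipe has 113.4 g of cocoa powder, so the scaling factor is 680.4 ÷ 113.4 = 6.
bread flour: (3 cup + 7 tbsp = 3.4375 cup) × 6 × 127 g/cup ≈ 2619 g
raisins: (2 tbsp + 1 tsp = 7/3 tbsp) × 6 ÷ 16 tbsp/cup × 165 g/cup ≈ 144 g
brown sugar: 2.5 oz × 6 × 28.35 g/oz ≈ 425 g
whole-barley flour: 10 oz × 6 × 28.35 g/oz = 1701 g

bread flour: 2619 g; raisins: 144 g; brown sugar: 425 g; whole-barley flour: 1701 g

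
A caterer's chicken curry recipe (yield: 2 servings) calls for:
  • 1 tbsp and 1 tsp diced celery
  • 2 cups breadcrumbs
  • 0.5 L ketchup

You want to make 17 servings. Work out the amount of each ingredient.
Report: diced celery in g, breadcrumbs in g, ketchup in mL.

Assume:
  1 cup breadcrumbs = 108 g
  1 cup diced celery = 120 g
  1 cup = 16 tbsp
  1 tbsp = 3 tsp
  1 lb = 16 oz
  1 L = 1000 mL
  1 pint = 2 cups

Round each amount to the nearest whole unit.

Scaling factor: 17/2 = 8.5.
diced celery: (1 tbsp + 1 tsp = 4/3 tbsp) × 17/2 ÷ 16 tbsp/cup × 120 g/cup = 85 g
breadcrumbs: 2 cup × 17/2 × 108 g/cup = 1836 g
ketchup: 0.5 L × 17/2 × 1000 mL/L = 4250 mL

diced celery: 85 g; breadcrumbs: 1836 g; ketchup: 4250 mL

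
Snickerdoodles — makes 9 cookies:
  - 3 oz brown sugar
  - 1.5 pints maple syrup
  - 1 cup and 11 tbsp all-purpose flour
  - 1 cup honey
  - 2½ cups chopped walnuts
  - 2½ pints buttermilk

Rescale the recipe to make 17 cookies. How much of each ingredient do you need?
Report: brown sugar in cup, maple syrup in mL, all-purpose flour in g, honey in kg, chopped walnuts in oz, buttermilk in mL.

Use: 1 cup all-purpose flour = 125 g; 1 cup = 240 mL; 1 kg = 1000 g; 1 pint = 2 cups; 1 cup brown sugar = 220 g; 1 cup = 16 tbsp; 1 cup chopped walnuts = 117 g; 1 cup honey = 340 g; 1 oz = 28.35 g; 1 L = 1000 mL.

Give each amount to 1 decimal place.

Scaling factor: 17/9.
brown sugar: 3 oz × 17/9 × 28.35 g/oz ÷ 220 g/cup ≈ 0.7 cup
maple syrup: 1.5 pint × 17/9 × 2 cup/pint × 240 mL/cup = 1360.0 mL
all-purpose flour: (1 cup + 11 tbsp = 1.6875 cup) × 17/9 × 125 g/cup ≈ 398.4 g
honey: 1 cup × 17/9 × 340 g/cup ÷ 1000 g/kg ≈ 0.6 kg
chopped walnuts: 2.5 cup × 17/9 × 117 g/cup ÷ 28.35 g/oz ≈ 19.5 oz
buttermilk: 2.5 pint × 17/9 × 2 cup/pint × 240 mL/cup ≈ 2266.7 mL

brown sugar: 0.7 cup; maple syrup: 1360.0 mL; all-purpose flour: 398.4 g; honey: 0.6 kg; chopped walnuts: 19.5 oz; buttermilk: 2266.7 mL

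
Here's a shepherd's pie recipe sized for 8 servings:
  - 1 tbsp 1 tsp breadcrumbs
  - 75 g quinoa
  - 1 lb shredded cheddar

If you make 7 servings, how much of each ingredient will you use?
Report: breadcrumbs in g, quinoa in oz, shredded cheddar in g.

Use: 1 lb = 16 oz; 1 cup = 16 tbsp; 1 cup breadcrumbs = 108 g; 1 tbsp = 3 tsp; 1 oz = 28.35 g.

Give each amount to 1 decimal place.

Scaling factor: 7/8 = 0.875.
breadcrumbs: (1 tbsp + 1 tsp = 4/3 tbsp) × 7/8 ÷ 16 tbsp/cup × 108 g/cup ≈ 7.9 g
quinoa: 75 g × 7/8 ÷ 28.35 g/oz ≈ 2.3 oz
shredded cheddar: 1 lb × 7/8 × 16 oz/lb × 28.35 g/oz = 396.9 g

breadcrumbs: 7.9 g; quinoa: 2.3 oz; shredded cheddar: 396.9 g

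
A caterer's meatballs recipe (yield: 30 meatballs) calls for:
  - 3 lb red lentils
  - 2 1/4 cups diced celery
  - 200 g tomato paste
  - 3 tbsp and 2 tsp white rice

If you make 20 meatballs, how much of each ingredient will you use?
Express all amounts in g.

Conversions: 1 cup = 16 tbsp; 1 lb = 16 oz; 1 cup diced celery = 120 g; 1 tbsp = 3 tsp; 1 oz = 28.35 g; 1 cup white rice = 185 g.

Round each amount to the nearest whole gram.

Scaling factor: 20/30 = 2/3.
red lentils: 3 lb × 2/3 × 16 oz/lb × 28.35 g/oz ≈ 907 g
diced celery: 2.25 cup × 2/3 × 120 g/cup = 180 g
tomato paste: 200 g × 2/3 ≈ 133 g
white rice: (3 tbsp + 2 tsp = 11/3 tbsp) × 2/3 ÷ 16 tbsp/cup × 185 g/cup ≈ 28 g

red lentils: 907 g; diced celery: 180 g; tomato paste: 133 g; white rice: 28 g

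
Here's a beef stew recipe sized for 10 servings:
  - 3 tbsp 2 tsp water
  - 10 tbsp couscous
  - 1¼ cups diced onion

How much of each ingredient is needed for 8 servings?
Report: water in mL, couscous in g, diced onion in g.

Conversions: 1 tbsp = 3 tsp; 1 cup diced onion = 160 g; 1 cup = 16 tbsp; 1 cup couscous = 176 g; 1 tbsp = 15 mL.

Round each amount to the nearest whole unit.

Scaling factor: 8/10 = 4/5 = 0.8.
water: (3 tbsp + 2 tsp = 11/3 tbsp) × 4/5 × 15 mL/tbsp = 44 mL
couscous: 10 tbsp × 4/5 ÷ 16 tbsp/cup × 176 g/cup = 88 g
diced onion: 1.25 cup × 4/5 × 160 g/cup = 160 g

water: 44 mL; couscous: 88 g; diced onion: 160 g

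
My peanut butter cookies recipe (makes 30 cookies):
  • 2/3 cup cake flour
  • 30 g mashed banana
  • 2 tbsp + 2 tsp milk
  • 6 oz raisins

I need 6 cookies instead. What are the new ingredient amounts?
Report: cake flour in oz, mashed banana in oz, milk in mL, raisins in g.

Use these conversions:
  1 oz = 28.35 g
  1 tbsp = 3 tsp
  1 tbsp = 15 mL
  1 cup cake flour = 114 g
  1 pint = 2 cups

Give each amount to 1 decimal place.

Scaling factor: 6/30 = 1/5 = 0.2.
cake flour: 2/3 cup × 1/5 × 114 g/cup ÷ 28.35 g/oz ≈ 0.5 oz
mashed banana: 30 g × 1/5 ÷ 28.35 g/oz ≈ 0.2 oz
milk: (2 tbsp + 2 tsp = 8/3 tbsp) × 1/5 × 15 mL/tbsp = 8.0 mL
raisins: 6 oz × 1/5 × 28.35 g/oz ≈ 34.0 g

cake flour: 0.5 oz; mashed banana: 0.2 oz; milk: 8.0 mL; raisins: 34.0 g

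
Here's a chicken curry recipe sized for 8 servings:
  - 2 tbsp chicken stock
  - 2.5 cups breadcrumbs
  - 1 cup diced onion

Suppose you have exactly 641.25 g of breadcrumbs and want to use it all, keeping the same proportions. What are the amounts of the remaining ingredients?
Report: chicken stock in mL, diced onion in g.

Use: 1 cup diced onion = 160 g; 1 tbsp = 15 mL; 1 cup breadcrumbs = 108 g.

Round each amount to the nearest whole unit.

The original recipe has 270 g of breadcrumbs, so the scaling factor is 641.25 ÷ 270 = 19/8 = 2.375.
chicken stock: 2 tbsp × 19/8 × 15 mL/tbsp ≈ 71 mL
diced onion: 1 cup × 19/8 × 160 g/cup = 380 g

chicken stock: 71 mL; diced onion: 380 g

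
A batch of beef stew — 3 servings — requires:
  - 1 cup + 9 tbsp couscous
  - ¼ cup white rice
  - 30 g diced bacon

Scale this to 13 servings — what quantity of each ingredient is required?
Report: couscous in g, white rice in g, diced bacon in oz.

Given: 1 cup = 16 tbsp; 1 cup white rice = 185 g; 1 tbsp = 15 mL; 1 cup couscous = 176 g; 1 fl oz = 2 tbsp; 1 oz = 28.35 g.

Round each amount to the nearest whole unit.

couscous: 1192 g; white rice: 200 g; diced bacon: 5 oz

Scaling factor: 13/3.
couscous: (1 cup + 9 tbsp = 1.5625 cup) × 13/3 × 176 g/cup ≈ 1192 g
white rice: 0.25 cup × 13/3 × 185 g/cup ≈ 200 g
diced bacon: 30 g × 13/3 ÷ 28.35 g/oz ≈ 5 oz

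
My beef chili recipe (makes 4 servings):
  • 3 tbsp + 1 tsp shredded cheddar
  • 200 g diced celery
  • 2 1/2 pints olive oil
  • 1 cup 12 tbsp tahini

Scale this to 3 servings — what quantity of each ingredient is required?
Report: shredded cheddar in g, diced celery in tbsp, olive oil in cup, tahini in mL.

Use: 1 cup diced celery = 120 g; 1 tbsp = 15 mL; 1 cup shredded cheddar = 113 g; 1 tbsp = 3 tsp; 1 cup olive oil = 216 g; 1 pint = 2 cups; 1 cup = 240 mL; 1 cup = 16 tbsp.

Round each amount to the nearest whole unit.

Scaling factor: 3/4 = 0.75.
shredded cheddar: (3 tbsp + 1 tsp = 10/3 tbsp) × 3/4 ÷ 16 tbsp/cup × 113 g/cup ≈ 18 g
diced celery: 200 g × 3/4 ÷ 120 g/cup × 16 tbsp/cup = 20 tbsp
olive oil: 2.5 pint × 3/4 × 2 cup/pint ≈ 4 cup
tahini: (1 cup + 12 tbsp = 1.75 cup) × 3/4 × 240 mL/cup = 315 mL

shredded cheddar: 18 g; diced celery: 20 tbsp; olive oil: 4 cup; tahini: 315 mL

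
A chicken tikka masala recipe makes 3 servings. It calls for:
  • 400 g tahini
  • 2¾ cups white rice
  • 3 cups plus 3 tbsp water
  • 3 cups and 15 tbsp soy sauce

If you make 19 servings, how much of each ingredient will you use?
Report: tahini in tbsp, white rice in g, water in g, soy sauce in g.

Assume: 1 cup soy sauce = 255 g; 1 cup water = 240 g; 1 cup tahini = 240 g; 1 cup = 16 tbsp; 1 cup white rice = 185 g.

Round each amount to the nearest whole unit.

Scaling factor: 19/3.
tahini: 400 g × 19/3 ÷ 240 g/cup × 16 tbsp/cup ≈ 169 tbsp
white rice: 2.75 cup × 19/3 × 185 g/cup ≈ 3222 g
water: (3 cup + 3 tbsp = 3.1875 cup) × 19/3 × 240 g/cup = 4845 g
soy sauce: (3 cup + 15 tbsp = 3.9375 cup) × 19/3 × 255 g/cup ≈ 6359 g

tahini: 169 tbsp; white rice: 3222 g; water: 4845 g; soy sauce: 6359 g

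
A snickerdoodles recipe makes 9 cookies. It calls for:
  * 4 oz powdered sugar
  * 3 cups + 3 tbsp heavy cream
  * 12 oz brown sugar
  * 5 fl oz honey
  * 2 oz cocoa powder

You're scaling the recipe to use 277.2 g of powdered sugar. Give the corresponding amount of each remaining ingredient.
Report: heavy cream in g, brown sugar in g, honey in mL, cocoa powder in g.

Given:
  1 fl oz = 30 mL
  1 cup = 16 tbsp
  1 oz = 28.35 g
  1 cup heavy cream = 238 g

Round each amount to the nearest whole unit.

heavy cream: 1854 g; brown sugar: 832 g; honey: 367 mL; cocoa powder: 139 g

The original recipe has 113.4 g of powdered sugar, so the scaling factor is 277.2 ÷ 113.4 = 22/9.
heavy cream: (3 cup + 3 tbsp = 3.1875 cup) × 22/9 × 238 g/cup ≈ 1854 g
brown sugar: 12 oz × 22/9 × 28.35 g/oz ≈ 832 g
honey: 5 fl oz × 22/9 × 30 mL/fl oz ≈ 367 mL
cocoa powder: 2 oz × 22/9 × 28.35 g/oz ≈ 139 g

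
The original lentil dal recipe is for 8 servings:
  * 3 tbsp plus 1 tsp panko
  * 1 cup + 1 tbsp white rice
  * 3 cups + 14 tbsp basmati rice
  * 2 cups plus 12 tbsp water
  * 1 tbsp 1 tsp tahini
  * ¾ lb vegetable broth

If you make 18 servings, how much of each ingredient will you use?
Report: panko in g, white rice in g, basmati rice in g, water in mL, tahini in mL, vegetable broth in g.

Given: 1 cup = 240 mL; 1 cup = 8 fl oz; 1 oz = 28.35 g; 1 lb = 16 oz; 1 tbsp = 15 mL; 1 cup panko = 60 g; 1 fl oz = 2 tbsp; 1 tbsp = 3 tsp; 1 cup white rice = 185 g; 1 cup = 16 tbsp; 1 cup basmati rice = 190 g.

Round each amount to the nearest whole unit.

Scaling factor: 18/8 = 9/4 = 2.25.
panko: (3 tbsp + 1 tsp = 10/3 tbsp) × 9/4 ÷ 16 tbsp/cup × 60 g/cup ≈ 28 g
white rice: (1 cup + 1 tbsp = 1.0625 cup) × 9/4 × 185 g/cup ≈ 442 g
basmati rice: (3 cup + 14 tbsp = 3.875 cup) × 9/4 × 190 g/cup ≈ 1657 g
water: (2 cup + 12 tbsp = 2.75 cup) × 9/4 × 240 mL/cup = 1485 mL
tahini: (1 tbsp + 1 tsp = 4/3 tbsp) × 9/4 × 15 mL/tbsp = 45 mL
vegetable broth: 0.75 lb × 9/4 × 16 oz/lb × 28.35 g/oz ≈ 765 g

panko: 28 g; white rice: 442 g; basmati rice: 1657 g; water: 1485 mL; tahini: 45 mL; vegetable broth: 765 g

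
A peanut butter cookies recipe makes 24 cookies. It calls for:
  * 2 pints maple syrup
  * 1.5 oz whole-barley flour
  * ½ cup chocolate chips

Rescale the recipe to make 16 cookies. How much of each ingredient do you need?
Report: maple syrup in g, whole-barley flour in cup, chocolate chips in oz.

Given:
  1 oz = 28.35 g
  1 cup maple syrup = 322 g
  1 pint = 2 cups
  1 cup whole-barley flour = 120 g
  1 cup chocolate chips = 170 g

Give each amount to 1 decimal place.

Scaling factor: 16/24 = 2/3.
maple syrup: 2 pint × 2/3 × 2 cup/pint × 322 g/cup ≈ 858.7 g
whole-barley flour: 1.5 oz × 2/3 × 28.35 g/oz ÷ 120 g/cup ≈ 0.2 cup
chocolate chips: 0.5 cup × 2/3 × 170 g/cup ÷ 28.35 g/oz ≈ 2.0 oz

maple syrup: 858.7 g; whole-barley flour: 0.2 cup; chocolate chips: 2.0 oz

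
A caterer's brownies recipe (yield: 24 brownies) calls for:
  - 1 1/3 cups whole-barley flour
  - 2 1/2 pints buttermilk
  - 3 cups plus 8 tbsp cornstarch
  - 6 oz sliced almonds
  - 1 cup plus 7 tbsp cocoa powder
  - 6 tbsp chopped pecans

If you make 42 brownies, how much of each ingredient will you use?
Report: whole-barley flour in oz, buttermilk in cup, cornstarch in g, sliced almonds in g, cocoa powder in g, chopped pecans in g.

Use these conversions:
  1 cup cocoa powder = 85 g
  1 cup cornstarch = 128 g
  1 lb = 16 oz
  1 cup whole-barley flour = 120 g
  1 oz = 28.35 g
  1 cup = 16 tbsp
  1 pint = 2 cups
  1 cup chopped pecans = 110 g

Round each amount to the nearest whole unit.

Scaling factor: 42/24 = 7/4 = 1.75.
whole-barley flour: 4/3 cup × 7/4 × 120 g/cup ÷ 28.35 g/oz ≈ 10 oz
buttermilk: 2.5 pint × 7/4 × 2 cup/pint ≈ 9 cup
cornstarch: (3 cup + 8 tbsp = 3.5 cup) × 7/4 × 128 g/cup = 784 g
sliced almonds: 6 oz × 7/4 × 28.35 g/oz ≈ 298 g
cocoa powder: (1 cup + 7 tbsp = 1.4375 cup) × 7/4 × 85 g/cup ≈ 214 g
chopped pecans: 6 tbsp × 7/4 ÷ 16 tbsp/cup × 110 g/cup ≈ 72 g

whole-barley flour: 10 oz; buttermilk: 9 cup; cornstarch: 784 g; sliced almonds: 298 g; cocoa powder: 214 g; chopped pecans: 72 g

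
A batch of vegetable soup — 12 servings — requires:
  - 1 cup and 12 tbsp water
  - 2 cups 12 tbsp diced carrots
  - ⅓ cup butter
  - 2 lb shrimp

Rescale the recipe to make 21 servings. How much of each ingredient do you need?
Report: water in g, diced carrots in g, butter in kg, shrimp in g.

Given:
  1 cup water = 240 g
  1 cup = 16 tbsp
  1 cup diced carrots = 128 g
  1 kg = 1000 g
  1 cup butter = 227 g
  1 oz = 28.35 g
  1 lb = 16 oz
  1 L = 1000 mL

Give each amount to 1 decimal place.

water: 735.0 g; diced carrots: 616.0 g; butter: 0.1 kg; shrimp: 1587.6 g

Scaling factor: 21/12 = 7/4 = 1.75.
water: (1 cup + 12 tbsp = 1.75 cup) × 7/4 × 240 g/cup = 735.0 g
diced carrots: (2 cup + 12 tbsp = 2.75 cup) × 7/4 × 128 g/cup = 616.0 g
butter: 1/3 cup × 7/4 × 227 g/cup ÷ 1000 g/kg ≈ 0.1 kg
shrimp: 2 lb × 7/4 × 16 oz/lb × 28.35 g/oz = 1587.6 g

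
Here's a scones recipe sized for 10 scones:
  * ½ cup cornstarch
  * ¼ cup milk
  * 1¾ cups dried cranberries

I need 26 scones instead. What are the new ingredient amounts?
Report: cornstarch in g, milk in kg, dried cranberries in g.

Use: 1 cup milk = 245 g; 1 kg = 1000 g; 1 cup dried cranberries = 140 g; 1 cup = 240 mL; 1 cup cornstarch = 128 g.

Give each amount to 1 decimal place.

cornstarch: 166.4 g; milk: 0.2 kg; dried cranberries: 637.0 g

Scaling factor: 26/10 = 13/5 = 2.6.
cornstarch: 0.5 cup × 13/5 × 128 g/cup = 166.4 g
milk: 0.25 cup × 13/5 × 245 g/cup ÷ 1000 g/kg ≈ 0.2 kg
dried cranberries: 1.75 cup × 13/5 × 140 g/cup = 637.0 g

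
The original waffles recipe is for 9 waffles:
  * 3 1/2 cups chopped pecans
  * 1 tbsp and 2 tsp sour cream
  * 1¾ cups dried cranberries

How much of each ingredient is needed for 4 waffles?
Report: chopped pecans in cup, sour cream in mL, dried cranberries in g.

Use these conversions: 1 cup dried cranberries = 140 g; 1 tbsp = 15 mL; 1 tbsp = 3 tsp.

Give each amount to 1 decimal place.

Scaling factor: 4/9.
chopped pecans: 3.5 cup × 4/9 ≈ 1.6 cup
sour cream: (1 tbsp + 2 tsp = 5/3 tbsp) × 4/9 × 15 mL/tbsp ≈ 11.1 mL
dried cranberries: 1.75 cup × 4/9 × 140 g/cup ≈ 108.9 g

chopped pecans: 1.6 cup; sour cream: 11.1 mL; dried cranberries: 108.9 g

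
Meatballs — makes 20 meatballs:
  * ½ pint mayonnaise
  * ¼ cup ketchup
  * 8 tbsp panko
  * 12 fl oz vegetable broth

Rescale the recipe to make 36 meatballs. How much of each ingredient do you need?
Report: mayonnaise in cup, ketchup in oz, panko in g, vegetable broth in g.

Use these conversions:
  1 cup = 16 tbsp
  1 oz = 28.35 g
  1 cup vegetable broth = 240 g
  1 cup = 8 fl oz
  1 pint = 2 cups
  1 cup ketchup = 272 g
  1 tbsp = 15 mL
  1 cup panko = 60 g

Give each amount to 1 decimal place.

Scaling factor: 36/20 = 9/5 = 1.8.
mayonnaise: 0.5 pint × 9/5 × 2 cup/pint = 1.8 cup
ketchup: 0.25 cup × 9/5 × 272 g/cup ÷ 28.35 g/oz ≈ 4.3 oz
panko: 8 tbsp × 9/5 ÷ 16 tbsp/cup × 60 g/cup = 54.0 g
vegetable broth: 12 fl oz × 9/5 ÷ 8 fl oz/cup × 240 g/cup = 648.0 g

mayonnaise: 1.8 cup; ketchup: 4.3 oz; panko: 54.0 g; vegetable broth: 648.0 g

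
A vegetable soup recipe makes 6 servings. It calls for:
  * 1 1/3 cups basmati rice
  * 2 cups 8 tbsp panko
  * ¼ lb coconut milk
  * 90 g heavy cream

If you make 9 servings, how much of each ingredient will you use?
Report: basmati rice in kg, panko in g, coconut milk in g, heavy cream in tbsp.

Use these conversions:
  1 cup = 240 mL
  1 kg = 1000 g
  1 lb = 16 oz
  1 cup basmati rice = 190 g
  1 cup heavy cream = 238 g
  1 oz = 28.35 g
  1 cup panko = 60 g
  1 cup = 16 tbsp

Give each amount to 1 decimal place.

basmati rice: 0.4 kg; panko: 225.0 g; coconut milk: 170.1 g; heavy cream: 9.1 tbsp

Scaling factor: 9/6 = 3/2 = 1.5.
basmati rice: 4/3 cup × 3/2 × 190 g/cup ÷ 1000 g/kg ≈ 0.4 kg
panko: (2 cup + 8 tbsp = 2.5 cup) × 3/2 × 60 g/cup = 225.0 g
coconut milk: 0.25 lb × 3/2 × 16 oz/lb × 28.35 g/oz = 170.1 g
heavy cream: 90 g × 3/2 ÷ 238 g/cup × 16 tbsp/cup ≈ 9.1 tbsp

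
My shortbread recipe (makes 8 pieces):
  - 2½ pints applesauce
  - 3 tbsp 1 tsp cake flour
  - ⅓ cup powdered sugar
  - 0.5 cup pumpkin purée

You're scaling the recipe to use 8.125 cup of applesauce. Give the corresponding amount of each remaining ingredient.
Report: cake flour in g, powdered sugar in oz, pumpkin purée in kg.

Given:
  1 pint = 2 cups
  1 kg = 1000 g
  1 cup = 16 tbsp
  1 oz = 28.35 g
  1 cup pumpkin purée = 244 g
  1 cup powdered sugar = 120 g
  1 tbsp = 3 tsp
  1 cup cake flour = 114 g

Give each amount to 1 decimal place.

cake flour: 38.6 g; powdered sugar: 2.3 oz; pumpkin purée: 0.2 kg

The original recipe has 5 cup of applesauce, so the scaling factor is 8.125 ÷ 5 = 13/8 = 1.625.
cake flour: (3 tbsp + 1 tsp = 10/3 tbsp) × 13/8 ÷ 16 tbsp/cup × 114 g/cup ≈ 38.6 g
powdered sugar: 1/3 cup × 13/8 × 120 g/cup ÷ 28.35 g/oz ≈ 2.3 oz
pumpkin purée: 0.5 cup × 13/8 × 244 g/cup ÷ 1000 g/kg ≈ 0.2 kg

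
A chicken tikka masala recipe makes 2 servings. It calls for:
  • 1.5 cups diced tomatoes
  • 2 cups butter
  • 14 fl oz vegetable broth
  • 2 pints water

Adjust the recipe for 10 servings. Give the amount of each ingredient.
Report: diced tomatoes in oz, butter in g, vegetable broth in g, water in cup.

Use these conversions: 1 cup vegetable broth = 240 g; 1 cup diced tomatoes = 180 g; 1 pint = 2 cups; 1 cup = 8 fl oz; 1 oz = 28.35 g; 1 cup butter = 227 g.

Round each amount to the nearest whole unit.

Scaling factor: 10/2 = 5.
diced tomatoes: 1.5 cup × 5 × 180 g/cup ÷ 28.35 g/oz ≈ 48 oz
butter: 2 cup × 5 × 227 g/cup = 2270 g
vegetable broth: 14 fl oz × 5 ÷ 8 fl oz/cup × 240 g/cup = 2100 g
water: 2 pint × 5 × 2 cup/pint = 20 cup

diced tomatoes: 48 oz; butter: 2270 g; vegetable broth: 2100 g; water: 20 cup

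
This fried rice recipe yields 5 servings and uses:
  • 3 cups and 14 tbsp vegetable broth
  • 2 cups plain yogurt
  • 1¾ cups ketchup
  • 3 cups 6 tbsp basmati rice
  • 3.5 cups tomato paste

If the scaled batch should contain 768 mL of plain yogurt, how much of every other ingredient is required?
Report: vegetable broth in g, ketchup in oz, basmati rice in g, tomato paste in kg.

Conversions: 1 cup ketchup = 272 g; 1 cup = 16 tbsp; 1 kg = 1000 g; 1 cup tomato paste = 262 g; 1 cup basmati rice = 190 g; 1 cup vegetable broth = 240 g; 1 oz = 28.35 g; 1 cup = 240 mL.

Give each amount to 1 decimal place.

vegetable broth: 1488.0 g; ketchup: 26.9 oz; basmati rice: 1026.0 g; tomato paste: 1.5 kg

The original recipe has 480 mL of plain yogurt, so the scaling factor is 768 ÷ 480 = 8/5 = 1.6.
vegetable broth: (3 cup + 14 tbsp = 3.875 cup) × 8/5 × 240 g/cup = 1488.0 g
ketchup: 1.75 cup × 8/5 × 272 g/cup ÷ 28.35 g/oz ≈ 26.9 oz
basmati rice: (3 cup + 6 tbsp = 3.375 cup) × 8/5 × 190 g/cup = 1026.0 g
tomato paste: 3.5 cup × 8/5 × 262 g/cup ÷ 1000 g/kg ≈ 1.5 kg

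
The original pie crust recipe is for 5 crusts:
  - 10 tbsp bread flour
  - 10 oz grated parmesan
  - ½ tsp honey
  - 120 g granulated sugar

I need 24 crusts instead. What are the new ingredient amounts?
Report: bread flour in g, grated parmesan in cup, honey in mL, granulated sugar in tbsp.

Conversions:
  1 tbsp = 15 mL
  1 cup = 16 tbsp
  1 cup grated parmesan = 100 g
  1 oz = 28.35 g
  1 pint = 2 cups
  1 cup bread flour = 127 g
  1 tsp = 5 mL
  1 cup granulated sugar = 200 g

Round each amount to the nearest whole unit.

bread flour: 381 g; grated parmesan: 14 cup; honey: 12 mL; granulated sugar: 46 tbsp

Scaling factor: 24/5 = 4.8.
bread flour: 10 tbsp × 24/5 ÷ 16 tbsp/cup × 127 g/cup = 381 g
grated parmesan: 10 oz × 24/5 × 28.35 g/oz ÷ 100 g/cup ≈ 14 cup
honey: 0.5 tsp × 24/5 × 5 mL/tsp = 12 mL
granulated sugar: 120 g × 24/5 ÷ 200 g/cup × 16 tbsp/cup ≈ 46 tbsp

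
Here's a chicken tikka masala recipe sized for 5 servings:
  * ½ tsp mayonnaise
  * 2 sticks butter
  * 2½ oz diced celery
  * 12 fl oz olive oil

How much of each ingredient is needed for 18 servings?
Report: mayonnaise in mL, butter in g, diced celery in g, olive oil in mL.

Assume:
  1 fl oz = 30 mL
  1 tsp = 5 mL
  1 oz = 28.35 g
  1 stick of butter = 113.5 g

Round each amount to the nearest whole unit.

Scaling factor: 18/5 = 3.6.
mayonnaise: 0.5 tsp × 18/5 × 5 mL/tsp = 9 mL
butter: 2 stick × 18/5 × 113.5 g/stick ≈ 817 g
diced celery: 2.5 oz × 18/5 × 28.35 g/oz ≈ 255 g
olive oil: 12 fl oz × 18/5 × 30 mL/fl oz = 1296 mL

mayonnaise: 9 mL; butter: 817 g; diced celery: 255 g; olive oil: 1296 mL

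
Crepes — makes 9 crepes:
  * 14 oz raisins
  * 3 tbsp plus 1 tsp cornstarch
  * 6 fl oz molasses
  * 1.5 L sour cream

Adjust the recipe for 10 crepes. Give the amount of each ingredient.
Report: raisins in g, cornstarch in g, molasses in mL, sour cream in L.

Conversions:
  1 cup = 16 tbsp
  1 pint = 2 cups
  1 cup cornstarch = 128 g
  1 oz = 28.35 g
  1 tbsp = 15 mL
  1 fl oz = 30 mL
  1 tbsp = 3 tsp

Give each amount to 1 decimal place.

Scaling factor: 10/9.
raisins: 14 oz × 10/9 × 28.35 g/oz = 441.0 g
cornstarch: (3 tbsp + 1 tsp = 10/3 tbsp) × 10/9 ÷ 16 tbsp/cup × 128 g/cup ≈ 29.6 g
molasses: 6 fl oz × 10/9 × 30 mL/fl oz = 200.0 mL
sour cream: 1.5 L × 10/9 ≈ 1.7 L

raisins: 441.0 g; cornstarch: 29.6 g; molasses: 200.0 mL; sour cream: 1.7 L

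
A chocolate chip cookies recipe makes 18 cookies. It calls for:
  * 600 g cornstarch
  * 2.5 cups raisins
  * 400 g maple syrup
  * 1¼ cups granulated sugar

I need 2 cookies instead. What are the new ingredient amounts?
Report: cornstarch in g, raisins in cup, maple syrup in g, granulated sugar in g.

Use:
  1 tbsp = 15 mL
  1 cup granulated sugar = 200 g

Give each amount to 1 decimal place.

Scaling factor: 2/18 = 1/9.
cornstarch: 600 g × 1/9 ≈ 66.7 g
raisins: 2.5 cup × 1/9 ≈ 0.3 cup
maple syrup: 400 g × 1/9 ≈ 44.4 g
granulated sugar: 1.25 cup × 1/9 × 200 g/cup ≈ 27.8 g

cornstarch: 66.7 g; raisins: 0.3 cup; maple syrup: 44.4 g; granulated sugar: 27.8 g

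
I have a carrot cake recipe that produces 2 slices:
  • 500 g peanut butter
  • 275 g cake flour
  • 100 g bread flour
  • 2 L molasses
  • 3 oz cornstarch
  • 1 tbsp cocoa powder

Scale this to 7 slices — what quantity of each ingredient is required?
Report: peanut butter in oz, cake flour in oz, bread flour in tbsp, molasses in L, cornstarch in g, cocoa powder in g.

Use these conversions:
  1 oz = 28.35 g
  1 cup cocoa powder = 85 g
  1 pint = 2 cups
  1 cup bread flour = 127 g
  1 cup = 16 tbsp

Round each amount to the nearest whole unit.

peanut butter: 62 oz; cake flour: 34 oz; bread flour: 44 tbsp; molasses: 7 L; cornstarch: 298 g; cocoa powder: 19 g

Scaling factor: 7/2 = 3.5.
peanut butter: 500 g × 7/2 ÷ 28.35 g/oz ≈ 62 oz
cake flour: 275 g × 7/2 ÷ 28.35 g/oz ≈ 34 oz
bread flour: 100 g × 7/2 ÷ 127 g/cup × 16 tbsp/cup ≈ 44 tbsp
molasses: 2 L × 7/2 = 7 L
cornstarch: 3 oz × 7/2 × 28.35 g/oz ≈ 298 g
cocoa powder: 1 tbsp × 7/2 ÷ 16 tbsp/cup × 85 g/cup ≈ 19 g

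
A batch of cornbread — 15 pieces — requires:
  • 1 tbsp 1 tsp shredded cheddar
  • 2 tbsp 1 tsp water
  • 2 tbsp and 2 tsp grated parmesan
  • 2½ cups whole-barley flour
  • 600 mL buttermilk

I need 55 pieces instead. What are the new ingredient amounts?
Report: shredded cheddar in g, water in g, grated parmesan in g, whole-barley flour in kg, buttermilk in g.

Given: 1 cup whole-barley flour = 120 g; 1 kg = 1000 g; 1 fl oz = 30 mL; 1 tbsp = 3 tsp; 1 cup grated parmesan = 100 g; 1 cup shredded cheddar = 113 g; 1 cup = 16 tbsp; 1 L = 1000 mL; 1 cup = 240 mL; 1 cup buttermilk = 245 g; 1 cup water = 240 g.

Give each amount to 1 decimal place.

shredded cheddar: 34.5 g; water: 128.3 g; grated parmesan: 61.1 g; whole-barley flour: 1.1 kg; buttermilk: 2245.8 g

Scaling factor: 55/15 = 11/3.
shredded cheddar: (1 tbsp + 1 tsp = 4/3 tbsp) × 11/3 ÷ 16 tbsp/cup × 113 g/cup ≈ 34.5 g
water: (2 tbsp + 1 tsp = 7/3 tbsp) × 11/3 ÷ 16 tbsp/cup × 240 g/cup ≈ 128.3 g
grated parmesan: (2 tbsp + 2 tsp = 8/3 tbsp) × 11/3 ÷ 16 tbsp/cup × 100 g/cup ≈ 61.1 g
whole-barley flour: 2.5 cup × 11/3 × 120 g/cup ÷ 1000 g/kg = 1.1 kg
buttermilk: 600 mL × 11/3 ÷ 240 mL/cup × 245 g/cup ≈ 2245.8 g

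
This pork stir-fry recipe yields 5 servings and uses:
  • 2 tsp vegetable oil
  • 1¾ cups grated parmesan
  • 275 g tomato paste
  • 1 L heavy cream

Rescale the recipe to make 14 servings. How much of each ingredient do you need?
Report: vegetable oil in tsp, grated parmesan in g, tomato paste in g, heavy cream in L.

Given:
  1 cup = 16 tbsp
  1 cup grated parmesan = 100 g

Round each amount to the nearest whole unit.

vegetable oil: 6 tsp; grated parmesan: 490 g; tomato paste: 770 g; heavy cream: 3 L

Scaling factor: 14/5 = 2.8.
vegetable oil: 2 tsp × 14/5 ≈ 6 tsp
grated parmesan: 1.75 cup × 14/5 × 100 g/cup = 490 g
tomato paste: 275 g × 14/5 = 770 g
heavy cream: 1 L × 14/5 ≈ 3 L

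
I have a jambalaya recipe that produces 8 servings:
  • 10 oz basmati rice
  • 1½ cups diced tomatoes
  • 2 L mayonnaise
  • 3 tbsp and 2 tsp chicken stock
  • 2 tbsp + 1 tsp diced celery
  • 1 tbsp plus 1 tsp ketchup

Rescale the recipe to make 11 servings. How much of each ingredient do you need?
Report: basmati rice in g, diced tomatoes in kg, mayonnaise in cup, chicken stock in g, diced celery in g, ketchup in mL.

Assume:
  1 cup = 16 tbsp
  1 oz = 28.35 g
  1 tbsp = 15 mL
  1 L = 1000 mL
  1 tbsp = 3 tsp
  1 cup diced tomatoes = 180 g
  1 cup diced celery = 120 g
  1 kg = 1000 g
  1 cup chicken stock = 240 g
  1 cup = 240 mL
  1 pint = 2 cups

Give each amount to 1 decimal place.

basmati rice: 389.8 g; diced tomatoes: 0.4 kg; mayonnaise: 11.5 cup; chicken stock: 75.6 g; diced celery: 24.1 g; ketchup: 27.5 mL

Scaling factor: 11/8 = 1.375.
basmati rice: 10 oz × 11/8 × 28.35 g/oz ≈ 389.8 g
diced tomatoes: 1.5 cup × 11/8 × 180 g/cup ÷ 1000 g/kg ≈ 0.4 kg
mayonnaise: 2 L × 11/8 × 1000 mL/L ÷ 240 mL/cup ≈ 11.5 cup
chicken stock: (3 tbsp + 2 tsp = 11/3 tbsp) × 11/8 ÷ 16 tbsp/cup × 240 g/cup ≈ 75.6 g
diced celery: (2 tbsp + 1 tsp = 7/3 tbsp) × 11/8 ÷ 16 tbsp/cup × 120 g/cup ≈ 24.1 g
ketchup: (1 tbsp + 1 tsp = 4/3 tbsp) × 11/8 × 15 mL/tbsp = 27.5 mL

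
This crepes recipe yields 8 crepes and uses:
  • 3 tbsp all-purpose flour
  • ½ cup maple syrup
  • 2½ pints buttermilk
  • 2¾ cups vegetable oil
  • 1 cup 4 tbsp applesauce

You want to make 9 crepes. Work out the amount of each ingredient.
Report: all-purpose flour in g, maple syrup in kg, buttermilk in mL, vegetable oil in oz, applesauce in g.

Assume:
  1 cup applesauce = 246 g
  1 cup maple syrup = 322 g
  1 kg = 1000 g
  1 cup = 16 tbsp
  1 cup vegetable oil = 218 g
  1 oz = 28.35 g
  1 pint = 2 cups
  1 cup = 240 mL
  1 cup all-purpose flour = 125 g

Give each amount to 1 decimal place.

Scaling factor: 9/8 = 1.125.
all-purpose flour: 3 tbsp × 9/8 ÷ 16 tbsp/cup × 125 g/cup ≈ 26.4 g
maple syrup: 0.5 cup × 9/8 × 322 g/cup ÷ 1000 g/kg ≈ 0.2 kg
buttermilk: 2.5 pint × 9/8 × 2 cup/pint × 240 mL/cup = 1350.0 mL
vegetable oil: 2.75 cup × 9/8 × 218 g/cup ÷ 28.35 g/oz ≈ 23.8 oz
applesauce: (1 cup + 4 tbsp = 1.25 cup) × 9/8 × 246 g/cup ≈ 345.9 g

all-purpose flour: 26.4 g; maple syrup: 0.2 kg; buttermilk: 1350.0 mL; vegetable oil: 23.8 oz; applesauce: 345.9 g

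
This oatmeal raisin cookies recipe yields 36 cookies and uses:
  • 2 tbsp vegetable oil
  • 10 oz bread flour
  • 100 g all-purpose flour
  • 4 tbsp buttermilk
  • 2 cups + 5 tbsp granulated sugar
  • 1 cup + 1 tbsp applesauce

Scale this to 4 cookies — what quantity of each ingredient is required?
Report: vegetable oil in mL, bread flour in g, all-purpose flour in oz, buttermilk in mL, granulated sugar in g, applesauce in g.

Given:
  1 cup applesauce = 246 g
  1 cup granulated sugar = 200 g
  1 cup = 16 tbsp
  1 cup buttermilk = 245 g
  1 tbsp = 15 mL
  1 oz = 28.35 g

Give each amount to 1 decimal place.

Scaling factor: 4/36 = 1/9.
vegetable oil: 2 tbsp × 1/9 × 15 mL/tbsp ≈ 3.3 mL
bread flour: 10 oz × 1/9 × 28.35 g/oz = 31.5 g
all-purpose flour: 100 g × 1/9 ÷ 28.35 g/oz ≈ 0.4 oz
buttermilk: 4 tbsp × 1/9 × 15 mL/tbsp ≈ 6.7 mL
granulated sugar: (2 cup + 5 tbsp = 2.3125 cup) × 1/9 × 200 g/cup ≈ 51.4 g
applesauce: (1 cup + 1 tbsp = 1.0625 cup) × 1/9 × 246 g/cup ≈ 29.0 g

vegetable oil: 3.3 mL; bread flour: 31.5 g; all-purpose flour: 0.4 oz; buttermilk: 6.7 mL; granulated sugar: 51.4 g; applesauce: 29.0 g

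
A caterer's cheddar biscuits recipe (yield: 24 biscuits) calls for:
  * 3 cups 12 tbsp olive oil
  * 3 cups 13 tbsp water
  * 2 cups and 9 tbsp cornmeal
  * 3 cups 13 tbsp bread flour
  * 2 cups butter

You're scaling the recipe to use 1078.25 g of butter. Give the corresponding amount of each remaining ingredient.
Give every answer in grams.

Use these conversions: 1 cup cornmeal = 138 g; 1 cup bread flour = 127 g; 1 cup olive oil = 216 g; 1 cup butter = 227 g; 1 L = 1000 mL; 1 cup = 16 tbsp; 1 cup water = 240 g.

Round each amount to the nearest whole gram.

The original recipe has 454 g of butter, so the scaling factor is 1078.25 ÷ 454 = 19/8 = 2.375.
olive oil: (3 cup + 12 tbsp = 3.75 cup) × 19/8 × 216 g/cup ≈ 1924 g
water: (3 cup + 13 tbsp = 3.8125 cup) × 19/8 × 240 g/cup ≈ 2173 g
cornmeal: (2 cup + 9 tbsp = 2.5625 cup) × 19/8 × 138 g/cup ≈ 840 g
bread flour: (3 cup + 13 tbsp = 3.8125 cup) × 19/8 × 127 g/cup ≈ 1150 g

olive oil: 1924 g; water: 2173 g; cornmeal: 840 g; bread flour: 1150 g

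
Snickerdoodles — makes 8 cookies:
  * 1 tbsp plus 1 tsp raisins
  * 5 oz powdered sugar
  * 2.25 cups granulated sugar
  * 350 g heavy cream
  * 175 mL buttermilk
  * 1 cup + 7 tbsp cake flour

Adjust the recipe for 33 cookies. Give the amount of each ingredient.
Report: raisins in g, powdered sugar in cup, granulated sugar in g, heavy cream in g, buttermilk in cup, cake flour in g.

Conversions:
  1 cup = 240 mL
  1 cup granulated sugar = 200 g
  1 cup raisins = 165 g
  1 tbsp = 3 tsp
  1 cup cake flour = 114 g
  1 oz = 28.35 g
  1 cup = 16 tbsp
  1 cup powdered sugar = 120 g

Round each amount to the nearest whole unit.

Scaling factor: 33/8 = 4.125.
raisins: (1 tbsp + 1 tsp = 4/3 tbsp) × 33/8 ÷ 16 tbsp/cup × 165 g/cup ≈ 57 g
powdered sugar: 5 oz × 33/8 × 28.35 g/oz ÷ 120 g/cup ≈ 5 cup
granulated sugar: 2.25 cup × 33/8 × 200 g/cup ≈ 1856 g
heavy cream: 350 g × 33/8 ≈ 1444 g
buttermilk: 175 mL × 33/8 ÷ 240 mL/cup ≈ 3 cup
cake flour: (1 cup + 7 tbsp = 1.4375 cup) × 33/8 × 114 g/cup ≈ 676 g

raisins: 57 g; powdered sugar: 5 cup; granulated sugar: 1856 g; heavy cream: 1444 g; buttermilk: 3 cup; cake flour: 676 g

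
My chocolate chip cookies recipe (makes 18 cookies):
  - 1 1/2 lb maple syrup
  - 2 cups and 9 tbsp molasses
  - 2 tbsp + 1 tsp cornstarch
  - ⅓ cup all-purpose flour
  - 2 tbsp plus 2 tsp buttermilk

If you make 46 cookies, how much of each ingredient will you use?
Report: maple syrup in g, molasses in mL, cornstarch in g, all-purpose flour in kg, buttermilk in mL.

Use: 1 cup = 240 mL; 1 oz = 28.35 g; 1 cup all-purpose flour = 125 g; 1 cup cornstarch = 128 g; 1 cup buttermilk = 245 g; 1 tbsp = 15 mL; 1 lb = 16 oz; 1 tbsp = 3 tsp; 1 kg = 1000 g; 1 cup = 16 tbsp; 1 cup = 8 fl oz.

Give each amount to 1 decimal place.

Scaling factor: 46/18 = 23/9.
maple syrup: 1.5 lb × 23/9 × 16 oz/lb × 28.35 g/oz = 1738.8 g
molasses: (2 cup + 9 tbsp = 2.5625 cup) × 23/9 × 240 mL/cup ≈ 1571.7 mL
cornstarch: (2 tbsp + 1 tsp = 7/3 tbsp) × 23/9 ÷ 16 tbsp/cup × 128 g/cup ≈ 47.7 g
all-purpose flour: 1/3 cup × 23/9 × 125 g/cup ÷ 1000 g/kg ≈ 0.1 kg
buttermilk: (2 tbsp + 2 tsp = 8/3 tbsp) × 23/9 × 15 mL/tbsp ≈ 102.2 mL

maple syrup: 1738.8 g; molasses: 1571.7 mL; cornstarch: 47.7 g; all-purpose flour: 0.1 kg; buttermilk: 102.2 mL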